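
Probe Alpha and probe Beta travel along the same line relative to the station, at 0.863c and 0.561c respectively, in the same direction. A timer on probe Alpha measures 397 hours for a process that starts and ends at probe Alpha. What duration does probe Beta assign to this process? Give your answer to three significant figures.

Speed of probe Alpha in probe Beta's frame: u = (v_A − v_B)/(1 − v_A v_B/c²) = (0.863 − 0.561)/(1 − 0.863×0.561) = 0.302/0.515857 = 0.58543; |u| = 0.58543c.
γ for this relative speed: γ = 1/√(1 − 0.342728) = 1.2335.
Probe Alpha's interval is proper; time dilation gives Δt_B = γΔτ = 1.2335 × 397 hours = 490 hours.

490 hours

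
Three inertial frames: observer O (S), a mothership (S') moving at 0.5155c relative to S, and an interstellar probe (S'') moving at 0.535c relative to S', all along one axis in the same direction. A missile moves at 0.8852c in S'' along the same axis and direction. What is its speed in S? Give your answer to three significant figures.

Apply u = (u'+v)/(1+u'v) twice. Missile in the mothership frame: (0.8852+0.535)/(1+0.8852·0.535) = 1.4202/1.473582 = 0.96377c.
That velocity, transformed to the rest frame of observer O: (0.96377+0.5155)/(1+0.96377·0.5155) = 1.47927/1.496823435 = 0.98827c.

0.988c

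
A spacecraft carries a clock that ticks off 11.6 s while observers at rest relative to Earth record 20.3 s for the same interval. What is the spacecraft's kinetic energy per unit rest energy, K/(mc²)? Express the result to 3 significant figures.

0.750

The time-dilation ratio gives γ = 20.3/11.6 = 1.75.
K/(mc²) = γ − 1 = 1.75 − 1 = 0.750.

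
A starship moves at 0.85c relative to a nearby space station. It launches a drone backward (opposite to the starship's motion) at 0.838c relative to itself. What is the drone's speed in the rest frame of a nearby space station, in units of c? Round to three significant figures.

In units of c, u = (u' + v)/(1 + u'v) with u' = −0.838 and v = 0.85.
Numerator: −0.838 + 0.85 = 0.012. Denominator: 1 + (−0.838)(0.85) = 0.2877.
u = 0.012/0.2877 = 0.04171, so the speed is 0.0417c.

0.0417c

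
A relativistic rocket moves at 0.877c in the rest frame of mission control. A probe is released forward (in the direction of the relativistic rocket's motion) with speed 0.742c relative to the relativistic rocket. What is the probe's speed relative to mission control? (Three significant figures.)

0.981c

Relativistic velocity addition: u = (u' + v)/(1 + u'v/c²), with u' = 0.742c and v = 0.877c.
Numerator: 0.742 + 0.877 = 1.619. Denominator: 1 + (0.742)(0.877) = 1.650734.
u = 1.619/1.650734 = 0.98078, so the speed is 0.981c.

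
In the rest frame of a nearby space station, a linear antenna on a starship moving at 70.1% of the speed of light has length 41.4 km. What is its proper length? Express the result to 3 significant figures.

58.1 km

β² = 0.491401, so γ = 1/√0.508599 = 1.4022.
Proper length: L₀ = γ·L = 1.4022 × 41.4 = 58.1 km.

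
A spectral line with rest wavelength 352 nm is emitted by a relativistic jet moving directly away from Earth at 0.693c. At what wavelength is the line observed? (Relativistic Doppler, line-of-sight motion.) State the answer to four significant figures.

826.6 nm

Relativistic Doppler for wavelength: λ_obs = λ_src · √((1+β)/(1−β)).
With β = 0.693: factor = √(1.693/0.307) = 2.3483.
λ_obs = 352 × 2.3483 = 826.6 nm.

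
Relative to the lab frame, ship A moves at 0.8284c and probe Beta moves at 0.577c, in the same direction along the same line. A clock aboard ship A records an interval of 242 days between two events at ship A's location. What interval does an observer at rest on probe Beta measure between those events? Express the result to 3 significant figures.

276 days

Transform ship A's velocity into probe Beta's frame: (0.8284 − 0.577)/(1 − 0.8284·0.577) = 0.2514/0.5220132, so the relative speed is 0.4816c.
γ for this relative speed: γ = 1/√(1 − 0.231939) = 1.141.
Ship A's interval is proper; time dilation gives Δt_B = γΔτ = 1.141 × 242 days = 276 days.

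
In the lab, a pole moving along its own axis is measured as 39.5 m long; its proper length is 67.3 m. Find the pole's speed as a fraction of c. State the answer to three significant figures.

0.810c

Length contraction gives γ = L₀/L = 67.3/39.5 = 1.7038.
β = √(1 − 1/γ²) = √0.655521 = 0.810.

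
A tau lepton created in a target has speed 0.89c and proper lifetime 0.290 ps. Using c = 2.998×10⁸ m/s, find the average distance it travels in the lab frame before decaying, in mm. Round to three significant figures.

γ = 1/√(1 − β²) = 1/√(1 − 0.7921) = 1/√0.2079 = 1/0.455961 = 2.1932.
Lab-frame lifetime: Δt = γτ = 2.1932 × 0.290 ps = 0.63603 ps.
Distance: d = vΔt = 0.89 × 2.998×10⁸ m/s × 6.3603×10^-13 s = 1.70×10^-4 m = 0.170 mm.

0.170 mm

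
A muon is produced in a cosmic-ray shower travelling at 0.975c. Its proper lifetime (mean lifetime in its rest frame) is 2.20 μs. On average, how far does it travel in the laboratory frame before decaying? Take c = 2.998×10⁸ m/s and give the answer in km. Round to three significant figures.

β² = 0.950625, so γ = 1/√0.049375 = 4.5004.
Lab-frame lifetime: Δt = γτ = 4.5004 × 2.20 μs = 9.9009 μs.
Distance: d = vΔt = 0.975 × 2.998×10⁸ m/s × 9.9009×10^-6 s = 2890 m = 2.89 km.

2.89 km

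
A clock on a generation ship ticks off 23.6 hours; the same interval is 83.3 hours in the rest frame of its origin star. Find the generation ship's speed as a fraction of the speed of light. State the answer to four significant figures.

0.9590c

γ = Δt/Δτ = 83.3/23.6 = 3.5297.
β = √(1 − 1/γ²) = √(1 − 0.0802647) = √0.9197353 = 0.9590.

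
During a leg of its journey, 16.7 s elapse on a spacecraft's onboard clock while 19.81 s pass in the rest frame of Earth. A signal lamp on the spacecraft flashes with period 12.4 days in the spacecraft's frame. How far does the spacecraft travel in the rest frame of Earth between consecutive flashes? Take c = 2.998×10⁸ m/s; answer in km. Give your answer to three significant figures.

2.05×10^11 km

γ = Δt/Δτ = 19.81/16.7 = 1.18623.
β = √(1 − 1/γ²) = 0.5379. Lab-frame period = γτ = 1.18623×12.4 days = 14.709 days. Distance = βc × γτ = 0.5379 × 2.998×10⁸ m/s × 1270857.6 s = 2.0494×10^14 m = 2.05×10^11 km.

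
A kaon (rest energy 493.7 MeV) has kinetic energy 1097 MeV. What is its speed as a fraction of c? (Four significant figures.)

K = (γ−1)mc², so γ = 1 + 1097/493.7 = 3.222.
Then v/c = √(1 − γ⁻²) = √(1 − 0.0963272) = √0.9036728 = 0.9506.

0.9506c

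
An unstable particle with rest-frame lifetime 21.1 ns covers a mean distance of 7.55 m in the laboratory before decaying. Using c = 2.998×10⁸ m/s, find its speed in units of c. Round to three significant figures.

d = βγcτ ⇒ βγ = d/(cτ) = 7.550 m / (6.32578 m) = 1.1935.
β = (βγ)/√(1+(βγ)²) = 1.1935/√2.42444 = 0.767.

0.767c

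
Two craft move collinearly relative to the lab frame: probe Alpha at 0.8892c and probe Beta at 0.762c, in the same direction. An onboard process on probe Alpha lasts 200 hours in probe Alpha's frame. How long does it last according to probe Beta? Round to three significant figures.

218 hours

Transform probe Alpha's velocity into probe Beta's frame: (0.8892 − 0.762)/(1 − 0.8892·0.762) = 0.1272/0.3224296, so the relative speed is 0.3945c.
At |u| = 0.3945c, γ = (1 − 0.15563)^(−1/2) = 1.0883.
The clock on probe Alpha records proper time, so probe Beta measures Δt = γΔτ = 1.0883 × 200 = 218 hours.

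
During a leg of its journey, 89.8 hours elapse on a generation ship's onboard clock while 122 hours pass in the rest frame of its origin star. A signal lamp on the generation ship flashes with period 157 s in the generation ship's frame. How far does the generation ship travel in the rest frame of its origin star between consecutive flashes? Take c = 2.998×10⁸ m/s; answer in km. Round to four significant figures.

4.329×10^7 km

The time-dilation ratio gives γ = 122/89.8 = 1.35857.
β = √(1 − 1/γ²) = 0.67691. Lab-frame period = γτ = 1.35857×157 s = 213.3 s. Distance = βc × γτ = 0.67691 × 2.998×10⁸ m/s × 213.3 s = 4.3287×10^10 m = 4.329×10^7 km.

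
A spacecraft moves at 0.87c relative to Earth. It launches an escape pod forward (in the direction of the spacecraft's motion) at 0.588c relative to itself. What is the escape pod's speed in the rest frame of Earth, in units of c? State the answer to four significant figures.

0.9646c

In units of c, u = (u' + v)/(1 + u'v) with u' = 0.588 and v = 0.87.
Numerator: 0.588 + 0.87 = 1.458. Denominator: 1 + (0.588)(0.87) = 1.51156.
u = 1.458/1.51156 = 0.96457, so the speed is 0.9646c.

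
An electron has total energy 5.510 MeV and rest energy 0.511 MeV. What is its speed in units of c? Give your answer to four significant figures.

0.9957c

γ = E/(mc²) = 5.510/0.511 = 10.783.
β = √(1 − 1/γ²) = √(1 − 0.00860044) = √0.99139956 = 0.9957.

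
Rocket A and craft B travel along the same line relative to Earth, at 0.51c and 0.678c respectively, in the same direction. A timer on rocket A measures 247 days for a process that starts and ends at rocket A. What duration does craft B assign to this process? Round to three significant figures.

Transform rocket A's velocity into craft B's frame: (0.51 − 0.678)/(1 − 0.51·0.678) = −0.168/0.65422, so the relative speed is 0.25679c.
γ for this relative speed: γ = 1/√(1 − 0.0659411) = 1.0347.
Rocket A's interval is proper; time dilation gives Δt_B = γΔτ = 1.0347 × 247 days = 256 days.

256 days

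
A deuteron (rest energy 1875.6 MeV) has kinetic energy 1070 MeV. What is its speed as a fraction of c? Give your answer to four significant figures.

0.7711c

γ = 1 + K/(mc²) = 1 + 1070/1875.6 = 1.5705.
β = √(1 − 1/γ²) = √(1 − 0.405438) = √0.594562 = 0.7711.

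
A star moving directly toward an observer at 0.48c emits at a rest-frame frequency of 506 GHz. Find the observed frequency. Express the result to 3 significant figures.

Relativistic Doppler (source moving toward): f_obs = f_src · √((1+β)/(1−β)).
With β = 0.48: factor = √(1.48/0.52) = 1.6871.
f_obs = 506 × 1.6871 = 854 GHz.

854 GHz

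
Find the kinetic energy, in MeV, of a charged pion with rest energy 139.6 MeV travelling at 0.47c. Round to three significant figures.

18.6 MeV

Lorentz factor: γ = (1 − 0.2209)^(−1/2) = 1.13293.
Kinetic energy: K = (γ − 1)mc² = (1.13293 − 1) × 139.6 MeV = 0.13293 × 139.6 = 18.6 MeV.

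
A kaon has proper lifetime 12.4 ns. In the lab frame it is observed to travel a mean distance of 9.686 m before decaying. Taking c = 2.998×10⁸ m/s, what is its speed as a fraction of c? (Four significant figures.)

0.9336c

Let x = d/(cτ) = 9.686 m / (2.998×10⁸ m/s × 1.240×10^-8 s) = 2.6055. Since d = βγcτ, x = βγ = β/√(1−β²).
Solving: β² = x²/(1+x²) = 6.78863/7.78863 = 0.871608, so β = 0.9336.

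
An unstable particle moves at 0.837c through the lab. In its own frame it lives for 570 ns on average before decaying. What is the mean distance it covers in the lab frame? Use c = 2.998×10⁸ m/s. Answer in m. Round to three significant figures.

β² = 0.700569, so γ = 1/√0.299431 = 1.8275.
Lab-frame lifetime: Δt = γτ = 1.8275 × 570 ns = 1041.7 ns.
Distance: d = vΔt = 0.837 × 2.998×10⁸ m/s × 1.0417×10^-6 s = 261 m.

261 m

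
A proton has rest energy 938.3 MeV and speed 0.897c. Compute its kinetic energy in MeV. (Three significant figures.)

1180 MeV

With β = 0.897, γ = 1/√(1 − 0.897²) = 1/√0.195391 = 2.2623.
Kinetic energy: K = (γ − 1)mc² = (2.2623 − 1) × 938.3 MeV = 1.2623 × 938.3 = 1180 MeV.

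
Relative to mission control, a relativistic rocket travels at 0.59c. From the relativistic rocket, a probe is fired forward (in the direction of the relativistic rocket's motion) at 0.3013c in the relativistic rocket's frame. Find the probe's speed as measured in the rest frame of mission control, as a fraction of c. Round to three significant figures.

0.757c

Relativistic velocity addition: u = (u' + v)/(1 + u'v/c²), with u' = 0.3013c and v = 0.59c.
Numerator: 0.3013 + 0.59 = 0.8913. Denominator: 1 + (0.3013)(0.59) = 1.177767.
u = 0.8913/1.177767 = 0.75677, so the speed is 0.757c.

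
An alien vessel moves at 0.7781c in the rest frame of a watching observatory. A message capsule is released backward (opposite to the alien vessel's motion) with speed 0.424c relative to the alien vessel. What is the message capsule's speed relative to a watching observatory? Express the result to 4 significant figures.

Relativistic velocity addition: u = (u' + v)/(1 + u'v/c²), with u' = −0.424c and v = 0.7781c.
Numerator: −0.424 + 0.7781 = 0.3541. Denominator: 1 + (−0.424)(0.7781) = 0.6700856.
u = 0.3541/0.6700856 = 0.52844, so the speed is 0.5284c.

0.5284c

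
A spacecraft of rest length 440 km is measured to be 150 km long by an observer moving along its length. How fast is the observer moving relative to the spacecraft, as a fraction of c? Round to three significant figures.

Length contraction gives γ = L₀/L = 440/150 = 2.9333.
β = √(1 − 1/γ²) = √0.883778 = 0.940.

0.940c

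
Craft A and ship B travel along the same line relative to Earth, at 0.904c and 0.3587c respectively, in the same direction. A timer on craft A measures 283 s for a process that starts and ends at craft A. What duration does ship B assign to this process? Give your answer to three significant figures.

The velocity of craft A relative to ship B is (0.904 − 0.3587)c / (1 − 0.904×0.3587) = 0.80697c; relative speed 0.80697c.
At |u| = 0.80697c, γ = (1 − 0.651201)^(−1/2) = 1.6932.
Craft A's interval is proper; time dilation gives Δt_B = γΔτ = 1.6932 × 283 s = 479 s.

479 s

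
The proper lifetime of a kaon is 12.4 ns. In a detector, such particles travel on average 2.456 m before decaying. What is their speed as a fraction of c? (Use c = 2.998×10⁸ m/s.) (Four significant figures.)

Let x = d/(cτ) = 2.456 m / (2.998×10⁸ m/s × 1.240×10^-8 s) = 0.66066. Since d = βγcτ, x = βγ = β/√(1−β²).
Solving: β² = x²/(1+x²) = 0.436472/1.436472 = 0.30385, so β = 0.5512.

0.5512c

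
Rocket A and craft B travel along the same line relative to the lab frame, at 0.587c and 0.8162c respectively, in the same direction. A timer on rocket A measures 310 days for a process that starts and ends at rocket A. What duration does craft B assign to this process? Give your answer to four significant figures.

Speed of rocket A in craft B's frame: u = (v_A − v_B)/(1 − v_A v_B/c²) = (0.587 − 0.8162)/(1 − 0.587×0.8162) = −0.2292/0.5208906 = −0.44002; |u| = 0.44002c.
At |u| = 0.44002c, γ = (1 − 0.193618)^(−1/2) = 1.1136.
Rocket A's interval is proper; time dilation gives Δt_B = γΔτ = 1.1136 × 310 days = 345.2 days.

345.2 days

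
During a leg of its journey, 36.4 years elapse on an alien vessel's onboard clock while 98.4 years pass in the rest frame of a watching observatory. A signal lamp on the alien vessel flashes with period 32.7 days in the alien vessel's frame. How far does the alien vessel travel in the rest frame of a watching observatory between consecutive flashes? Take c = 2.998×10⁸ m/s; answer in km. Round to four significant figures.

2.127×10^12 km

γ = Δt/Δτ = 98.4/36.4 = 2.7033.
β = √(1 − 1/γ²) = 0.92906. Lab-frame period = γτ = 2.7033×32.7 days = 88.398 days. Distance = βc × γτ = 0.92906 × 2.998×10⁸ m/s × 7637587.2 s = 2.1273×10^15 m = 2.127×10^12 km.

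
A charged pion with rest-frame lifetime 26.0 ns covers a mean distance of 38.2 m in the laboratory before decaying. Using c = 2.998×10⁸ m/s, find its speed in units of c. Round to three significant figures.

0.980c

Lab distance = (lab lifetime)·v = γτ·βc, so βγ = d/(cτ) = 38.20/(2.998×10⁸ × 2.600×10^-8) = 4.9007.
With βγ = 4.9007: γ² = 1 + (βγ)² = 25.0169, and β = (βγ)/γ = 4.9007/5.00169 = 0.980.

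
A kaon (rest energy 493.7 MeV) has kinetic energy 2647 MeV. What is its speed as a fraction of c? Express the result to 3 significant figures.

0.988c

γ = 1 + K/(mc²) = 1 + 2647/493.7 = 6.3616.
β = √(1 − 1/γ²) = √(1 − 0.0247097) = √0.9752903 = 0.988.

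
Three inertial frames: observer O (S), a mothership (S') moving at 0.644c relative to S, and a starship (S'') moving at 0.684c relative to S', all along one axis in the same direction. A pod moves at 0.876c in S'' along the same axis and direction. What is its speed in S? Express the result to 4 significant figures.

Compose velocities in two stages. Stage 1 (into S'): u₁ = (0.876+0.684)/(1+0.876×0.684) = 0.9755.
Stage 2 (into S): u = (0.9755+0.644)/(1+0.9755×0.644) = 0.99464, so the speed is 0.9946c.

0.9946c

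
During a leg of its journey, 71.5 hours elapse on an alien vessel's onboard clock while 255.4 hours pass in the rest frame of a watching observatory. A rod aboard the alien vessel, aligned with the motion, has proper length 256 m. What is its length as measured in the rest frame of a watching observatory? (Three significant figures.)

γ = Δt/Δτ = 255.4/71.5 = 3.57203.
L = L₀/γ = 256/3.57203 = 71.7 m.

71.7 m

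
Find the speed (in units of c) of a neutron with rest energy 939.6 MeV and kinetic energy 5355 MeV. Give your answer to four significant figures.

K = (γ−1)mc², so γ = 1 + 5355/939.6 = 6.6992.
Then v/c = √(1 − γ⁻²) = √(1 − 0.022282) = √0.977718 = 0.9888.

0.9888c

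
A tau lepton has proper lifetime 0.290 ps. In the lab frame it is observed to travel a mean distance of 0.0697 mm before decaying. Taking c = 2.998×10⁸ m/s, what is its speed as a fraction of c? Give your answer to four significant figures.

d = βγcτ ⇒ βγ = d/(cτ) = 6.970×10^-5 m / (8.6942×10^-5 m) = 0.80168.
β = (βγ)/√(1+(βγ)²) = 0.80168/√1.642691 = 0.6255.

0.6255c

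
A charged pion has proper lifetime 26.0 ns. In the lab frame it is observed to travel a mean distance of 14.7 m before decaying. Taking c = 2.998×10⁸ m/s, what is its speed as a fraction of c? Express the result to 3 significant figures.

d = βγcτ ⇒ βγ = d/(cτ) = 14.70 m / (7.7948 m) = 1.8859.
β = (βγ)/√(1+(βγ)²) = 1.8859/√4.55662 = 0.883.

0.883c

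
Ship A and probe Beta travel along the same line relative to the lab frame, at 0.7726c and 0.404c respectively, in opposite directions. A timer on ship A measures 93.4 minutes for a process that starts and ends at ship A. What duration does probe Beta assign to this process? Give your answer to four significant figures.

211.0 minutes

Transform ship A's velocity into probe Beta's frame: (0.7726 + 0.404)/(1 + 0.7726·0.404) = 1.1766/1.3121304, so the relative speed is 0.89671c.
γ for this relative speed: γ = 1/√(1 − 0.804089) = 2.2593.
The clock on ship A records proper time, so probe Beta measures Δt = γΔτ = 2.2593 × 93.4 = 211.0 minutes.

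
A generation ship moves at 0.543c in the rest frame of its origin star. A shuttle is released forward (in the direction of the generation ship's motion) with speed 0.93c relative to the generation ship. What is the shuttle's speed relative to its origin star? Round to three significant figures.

Relativistic velocity addition: u = (u' + v)/(1 + u'v/c²), with u' = 0.93c and v = 0.543c.
Numerator: 0.93 + 0.543 = 1.473. Denominator: 1 + (0.93)(0.543) = 1.50499.
u = 1.473/1.50499 = 0.97874, so the speed is 0.979c.

0.979c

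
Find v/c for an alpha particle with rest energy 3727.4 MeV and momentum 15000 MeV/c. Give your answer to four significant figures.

0.9705

pc/(mc²) = 15000/3727.4 = 4.0243 = βγ = β/√(1−β²).
So β² = x²/(1 + x²) with x = 4.0243: x² = 16.195, β² = 16.195/17.195 = 0.941844, β = 0.9705.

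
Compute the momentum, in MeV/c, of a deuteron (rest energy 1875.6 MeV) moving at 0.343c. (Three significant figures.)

685 MeV/c

β² = 0.117649, so γ = 1/√0.882351 = 1.0646.
Momentum: p = γβ·mc = 1.0646 × 0.343 × 1875.6 MeV/c = 685 MeV/c.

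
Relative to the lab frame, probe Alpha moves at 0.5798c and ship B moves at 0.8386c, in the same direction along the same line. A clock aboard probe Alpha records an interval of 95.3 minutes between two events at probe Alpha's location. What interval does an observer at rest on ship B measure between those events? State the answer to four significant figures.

Transform probe Alpha's velocity into ship B's frame: (0.5798 − 0.8386)/(1 − 0.5798·0.8386) = −0.2588/0.51377972, so the relative speed is 0.50372c.
γ for this relative speed: γ = 1/√(1 − 0.253734) = 1.1576.
The clock on probe Alpha records proper time, so ship B measures Δt = γΔτ = 1.1576 × 95.3 = 110.3 minutes.

110.3 minutes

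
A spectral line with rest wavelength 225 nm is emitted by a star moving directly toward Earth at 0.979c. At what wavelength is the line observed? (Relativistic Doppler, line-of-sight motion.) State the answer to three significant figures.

23.2 nm

Relativistic Doppler for wavelength: λ_obs = λ_src · √((1−β)/(1+β)).
With β = 0.979: factor = √(0.021/1.979) = 0.10301.
λ_obs = 225 × 0.10301 = 23.2 nm.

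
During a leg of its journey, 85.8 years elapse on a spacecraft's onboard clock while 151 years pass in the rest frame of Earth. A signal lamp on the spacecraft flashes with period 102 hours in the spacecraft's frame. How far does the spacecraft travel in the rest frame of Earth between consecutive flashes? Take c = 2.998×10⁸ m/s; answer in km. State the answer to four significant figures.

1.594×10^11 km

From Δt = γΔτ: γ = 151/85.8 = 1.75991.
β = √(1 − 1/γ²) = 0.82288. Lab-frame period = γτ = 1.75991×102 hours = 179.51 hours. Distance = βc × γτ = 0.82288 × 2.998×10⁸ m/s × 646236 s = 1.5943×10^14 m = 1.594×10^11 km.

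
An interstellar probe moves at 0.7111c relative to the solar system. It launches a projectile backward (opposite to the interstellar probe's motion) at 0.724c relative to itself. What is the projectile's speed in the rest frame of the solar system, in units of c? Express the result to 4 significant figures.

0.02659c

In units of c, u = (u' + v)/(1 + u'v) with u' = −0.724 and v = 0.7111.
Numerator: −0.724 + 0.7111 = −0.0129. Denominator: 1 + (−0.724)(0.7111) = 0.4851636.
u = −0.0129/0.4851636 = −0.026589, so the speed is 0.02659c.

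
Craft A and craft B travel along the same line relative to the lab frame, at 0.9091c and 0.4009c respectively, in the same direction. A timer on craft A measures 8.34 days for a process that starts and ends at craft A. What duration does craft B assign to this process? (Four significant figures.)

13.89 days

The velocity of craft A relative to craft B is (0.9091 − 0.4009)c / (1 − 0.9091×0.4009) = 0.79963c; relative speed 0.79963c.
γ for this relative speed: γ = 1/√(1 − 0.639408) = 1.6653.
Craft A's interval is proper; time dilation gives Δt_B = γΔτ = 1.6653 × 8.34 days = 13.89 days.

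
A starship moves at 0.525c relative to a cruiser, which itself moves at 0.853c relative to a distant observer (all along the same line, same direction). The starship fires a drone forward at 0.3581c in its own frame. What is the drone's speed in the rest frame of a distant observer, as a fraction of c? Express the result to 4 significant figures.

Apply u = (u'+v)/(1+u'v) twice. Drone in the cruiser frame: (0.3581+0.525)/(1+0.3581·0.525) = 0.8831/1.1880025 = 0.74335c.
That velocity, transformed to the rest frame of a distant observer: (0.74335+0.853)/(1+0.74335·0.853) = 1.59635/1.63407755 = 0.97691c.

0.9769c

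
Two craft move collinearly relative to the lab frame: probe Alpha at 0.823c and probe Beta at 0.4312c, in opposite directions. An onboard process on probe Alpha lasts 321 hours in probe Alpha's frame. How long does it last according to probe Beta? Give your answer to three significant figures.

The velocity of probe Alpha relative to probe Beta is (0.823 + 0.4312)c / (1 + 0.823×0.4312) = 0.92569c; relative speed 0.92569c.
γ for this relative speed: γ = 1/√(1 − 0.856902) = 2.6435.
Probe Alpha's interval is proper; time dilation gives Δt_B = γΔτ = 2.6435 × 321 hours = 849 hours.

849 hours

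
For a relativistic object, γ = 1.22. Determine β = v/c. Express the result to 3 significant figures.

β = √(1 − 1/γ²) = √(1 − 1/1.4884) = √0.328138 = 0.573.

0.573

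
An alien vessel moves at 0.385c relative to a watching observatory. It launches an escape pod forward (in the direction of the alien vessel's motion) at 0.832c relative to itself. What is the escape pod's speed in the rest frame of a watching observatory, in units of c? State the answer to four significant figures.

0.9217c

In units of c, u = (u' + v)/(1 + u'v) with u' = 0.832 and v = 0.385.
Numerator: 0.832 + 0.385 = 1.217. Denominator: 1 + (0.832)(0.385) = 1.32032.
u = 1.217/1.32032 = 0.92175, so the speed is 0.9217c.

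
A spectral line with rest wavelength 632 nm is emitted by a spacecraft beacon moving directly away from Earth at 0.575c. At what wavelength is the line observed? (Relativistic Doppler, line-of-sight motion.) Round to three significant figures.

Relativistic Doppler for wavelength: λ_obs = λ_src · √((1+β)/(1−β)).
With β = 0.575: factor = √(1.575/0.425) = 1.9251.
λ_obs = 632 × 1.9251 = 1220 nm.

1220 nm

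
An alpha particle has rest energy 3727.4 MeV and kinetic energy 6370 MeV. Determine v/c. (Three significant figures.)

0.929

γ = 1 + K/(mc²) = 1 + 6370/3727.4 = 2.709.
β = √(1 − 1/γ²) = √(1 − 0.136264) = √0.863736 = 0.929.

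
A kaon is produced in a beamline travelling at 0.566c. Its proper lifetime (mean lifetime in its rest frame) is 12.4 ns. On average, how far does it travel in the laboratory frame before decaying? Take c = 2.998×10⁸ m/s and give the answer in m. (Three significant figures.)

With β = 0.566, γ = 1/√(1 − 0.566²) = 1/√0.679644 = 1.213.
Lab-frame lifetime: Δt = γτ = 1.213 × 12.4 ns = 15.041 ns.
Distance: d = vΔt = 0.566 × 2.998×10⁸ m/s × 1.5041×10^-8 s = 2.55 m.

2.55 m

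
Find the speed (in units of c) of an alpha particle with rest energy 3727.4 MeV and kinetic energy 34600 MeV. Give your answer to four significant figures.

γ = 1 + K/(mc²) = 1 + 34600/3727.4 = 10.283.
β = √(1 − 1/γ²) = √(1 − 0.00945715) = √0.99054285 = 0.9953.

0.9953c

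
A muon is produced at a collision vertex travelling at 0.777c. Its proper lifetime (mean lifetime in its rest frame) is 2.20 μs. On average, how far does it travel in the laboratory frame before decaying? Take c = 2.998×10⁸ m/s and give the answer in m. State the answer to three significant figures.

814 m

β² = 0.603729, so γ = 1/√0.396271 = 1.5886.
Lab-frame lifetime: Δt = γτ = 1.5886 × 2.20 μs = 3.4949 μs.
Distance: d = vΔt = 0.777 × 2.998×10⁸ m/s × 3.4949×10^-6 s = 814 m.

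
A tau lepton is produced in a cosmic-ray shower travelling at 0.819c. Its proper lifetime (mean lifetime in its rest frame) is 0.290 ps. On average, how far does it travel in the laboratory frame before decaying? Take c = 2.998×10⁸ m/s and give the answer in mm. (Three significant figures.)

Lorentz factor: γ = (1 − 0.670761)^(−1/2) = 1.7428.
Lab-frame lifetime: Δt = γτ = 1.7428 × 0.290 ps = 0.50541 ps.
Distance: d = vΔt = 0.819 × 2.998×10⁸ m/s × 5.0541×10^-13 s = 1.24×10^-4 m = 0.124 mm.

0.124 mm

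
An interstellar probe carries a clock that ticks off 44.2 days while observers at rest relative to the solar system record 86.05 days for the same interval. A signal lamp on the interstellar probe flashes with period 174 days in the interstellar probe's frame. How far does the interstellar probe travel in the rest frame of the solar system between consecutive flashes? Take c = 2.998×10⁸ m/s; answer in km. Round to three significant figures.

From Δt = γΔτ: γ = 86.05/44.2 = 1.94683.
β = √(1 − 1/γ²) = 0.858. Lab-frame period = γτ = 1.94683×174 days = 338.75 days. Distance = βc × γτ = 0.858 × 2.998×10⁸ m/s × 29268000 s = 7.5286×10^15 m = 7.53×10^12 km.

7.53×10^12 km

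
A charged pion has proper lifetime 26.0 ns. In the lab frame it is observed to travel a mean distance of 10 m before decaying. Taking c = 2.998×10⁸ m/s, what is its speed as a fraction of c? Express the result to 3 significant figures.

0.789c

Let x = d/(cτ) = 10.00 m / (2.998×10⁸ m/s × 2.600×10^-8 s) = 1.2829. Since d = βγcτ, x = βγ = β/√(1−β²).
Solving: β² = x²/(1+x²) = 1.64583/2.64583 = 0.622047, so β = 0.789.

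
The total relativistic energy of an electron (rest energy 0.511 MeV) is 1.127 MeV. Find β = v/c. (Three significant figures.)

γ = E/(mc²) = 1.127/0.511 = 2.2055.
β = √(1 − 1/γ²) = √(1 − 0.205582) = √0.794418 = 0.891.

0.891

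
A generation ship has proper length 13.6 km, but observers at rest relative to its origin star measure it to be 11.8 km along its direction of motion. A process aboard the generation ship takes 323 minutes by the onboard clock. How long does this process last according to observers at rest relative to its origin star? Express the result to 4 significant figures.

From L = L₀/γ: γ = 13.6/11.8 = 1.15254.
The same γ dilates the second interval: 1.15254 × 323 minutes = 372.3 minutes.

372.3 minutes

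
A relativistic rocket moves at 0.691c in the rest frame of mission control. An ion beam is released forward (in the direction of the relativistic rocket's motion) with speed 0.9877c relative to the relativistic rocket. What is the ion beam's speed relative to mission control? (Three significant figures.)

In units of c, u = (u' + v)/(1 + u'v) with u' = 0.9877 and v = 0.691.
Numerator: 0.9877 + 0.691 = 1.6787. Denominator: 1 + (0.9877)(0.691) = 1.6825007.
u = 1.6787/1.6825007 = 0.99774, so the speed is 0.998c.

0.998c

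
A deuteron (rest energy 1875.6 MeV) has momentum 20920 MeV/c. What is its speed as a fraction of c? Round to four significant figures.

pc/(mc²) = 20920/1875.6 = 11.154 = βγ = β/√(1−β²).
So β² = x²/(1 + x²) with x = 11.154: x² = 124.412, β² = 124.412/125.412 = 0.992026, β = 0.9960.

0.9960c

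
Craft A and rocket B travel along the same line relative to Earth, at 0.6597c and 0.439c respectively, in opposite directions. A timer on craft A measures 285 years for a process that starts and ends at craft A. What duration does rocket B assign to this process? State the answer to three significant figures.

544 years

The velocity of craft A relative to rocket B is (0.6597 + 0.439)c / (1 + 0.6597×0.439) = 0.85196c; relative speed 0.85196c.
γ for this relative speed: γ = 1/√(1 − 0.725836) = 1.9098.
Craft A's interval is proper; time dilation gives Δt_B = γΔτ = 1.9098 × 285 years = 544 years.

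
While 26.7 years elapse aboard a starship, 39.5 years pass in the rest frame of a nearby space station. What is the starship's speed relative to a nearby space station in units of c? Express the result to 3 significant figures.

0.737c

γ = Δt/Δτ = 39.5/26.7 = 1.4794.
β = √(1 − 1/γ²) = √(1 − 0.456908) = √0.543092 = 0.737.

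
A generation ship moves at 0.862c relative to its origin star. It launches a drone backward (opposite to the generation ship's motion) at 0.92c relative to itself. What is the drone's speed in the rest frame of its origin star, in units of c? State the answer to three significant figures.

Relativistic velocity addition: u = (u' + v)/(1 + u'v/c²), with u' = −0.92c and v = 0.862c.
Numerator: −0.92 + 0.862 = −0.058. Denominator: 1 + (−0.92)(0.862) = 0.20696.
u = −0.058/0.20696 = −0.28025, so the speed is 0.280c.

0.280c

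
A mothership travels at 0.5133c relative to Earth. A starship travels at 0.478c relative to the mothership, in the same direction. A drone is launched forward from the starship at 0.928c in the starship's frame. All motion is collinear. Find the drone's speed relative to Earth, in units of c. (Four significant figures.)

0.9916c

Compose velocities in two stages. Stage 1 (into S'): u₁ = (0.928+0.478)/(1+0.928×0.478) = 0.97396.
Stage 2 (into S): u = (0.97396+0.5133)/(1+0.97396×0.5133) = 0.99155, so the speed is 0.9916c.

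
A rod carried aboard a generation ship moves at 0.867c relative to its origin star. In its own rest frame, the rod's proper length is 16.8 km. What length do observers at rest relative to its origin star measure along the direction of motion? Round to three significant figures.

γ = 1/√(1 − β²) = 1/√(1 − 0.751689) = 1/√0.248311 = 1/0.498308 = 2.0068.
Along the direction of motion the measured length is L₀/γ = 16.8/2.0068 = 8.37 km.

8.37 km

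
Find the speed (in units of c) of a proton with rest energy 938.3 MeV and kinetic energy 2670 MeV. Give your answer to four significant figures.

K = (γ−1)mc², so γ = 1 + 2670/938.3 = 3.8456.
Then v/c = √(1 − γ⁻²) = √(1 − 0.0676195) = √0.9323805 = 0.9656.

0.9656c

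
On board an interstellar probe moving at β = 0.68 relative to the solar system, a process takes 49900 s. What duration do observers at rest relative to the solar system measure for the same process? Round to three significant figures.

68100 s

γ = 1/√(1 − β²) = 1/√(1 − 0.4624) = 1/√0.5376 = 1/0.733212 = 1.3639.
Time dilation: Δt = γ·Δτ = 1.3639 × 49900 = 68100 s.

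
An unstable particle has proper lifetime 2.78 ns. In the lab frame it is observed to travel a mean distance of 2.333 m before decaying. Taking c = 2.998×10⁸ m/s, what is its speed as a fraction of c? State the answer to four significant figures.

0.9417c

Lab distance = (lab lifetime)·v = γτ·βc, so βγ = d/(cτ) = 2.333/(2.998×10⁸ × 2.780×10^-9) = 2.7992.
With βγ = 2.7992: γ² = 1 + (βγ)² = 8.83552, and β = (βγ)/γ = 2.7992/2.97246 = 0.9417.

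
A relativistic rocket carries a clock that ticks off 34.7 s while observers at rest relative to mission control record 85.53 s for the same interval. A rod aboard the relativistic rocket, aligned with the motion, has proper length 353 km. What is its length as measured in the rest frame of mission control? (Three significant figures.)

γ = Δt/Δτ = 85.53/34.7 = 2.46484.
L = L₀/γ = 353/2.46484 = 143 km.

143 km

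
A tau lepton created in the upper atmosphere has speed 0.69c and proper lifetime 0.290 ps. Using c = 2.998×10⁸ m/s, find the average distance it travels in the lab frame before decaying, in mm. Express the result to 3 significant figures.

0.0829 mm

Lorentz factor: γ = (1 − 0.4761)^(−1/2) = 1.3816.
Lab-frame lifetime: Δt = γτ = 1.3816 × 0.290 ps = 0.40066 ps.
Distance: d = vΔt = 0.69 × 2.998×10⁸ m/s × 4.0066×10^-13 s = 8.29×10^-5 m = 0.0829 mm.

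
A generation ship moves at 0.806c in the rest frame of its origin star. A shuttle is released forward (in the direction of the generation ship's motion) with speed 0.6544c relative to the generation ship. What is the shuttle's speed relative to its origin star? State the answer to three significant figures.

0.956c

In units of c, u = (u' + v)/(1 + u'v) with u' = 0.6544 and v = 0.806.
Numerator: 0.6544 + 0.806 = 1.4604. Denominator: 1 + (0.6544)(0.806) = 1.5274464.
u = 1.4604/1.5274464 = 0.95611, so the speed is 0.956c.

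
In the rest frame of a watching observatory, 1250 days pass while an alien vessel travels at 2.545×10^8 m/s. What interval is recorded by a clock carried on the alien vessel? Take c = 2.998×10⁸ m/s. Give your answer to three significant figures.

661 days

β = v/c = (2.545×10^8 m/s)/(2.998×10⁸ m/s) = 0.848899.
β² = 0.7206295, so γ = 1/√0.2793705 = 1.892.
The alien vessel's clock runs slow as seen from a watching observatory, so Δτ = Δt/γ = 1250/1.892 = 661 days.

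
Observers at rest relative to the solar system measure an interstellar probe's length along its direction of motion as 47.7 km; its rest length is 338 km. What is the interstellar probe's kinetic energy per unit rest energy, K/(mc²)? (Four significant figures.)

From L = L₀/γ: γ = 338/47.7 = 7.08595.
K/(mc²) = γ − 1 = 7.08595 − 1 = 6.086.

6.086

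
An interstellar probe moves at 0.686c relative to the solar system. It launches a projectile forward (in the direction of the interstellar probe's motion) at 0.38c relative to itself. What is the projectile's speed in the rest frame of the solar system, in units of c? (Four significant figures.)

Relativistic velocity addition: u = (u' + v)/(1 + u'v/c²), with u' = 0.38c and v = 0.686c.
Numerator: 0.38 + 0.686 = 1.066. Denominator: 1 + (0.38)(0.686) = 1.26068.
u = 1.066/1.26068 = 0.84558, so the speed is 0.8456c.

0.8456c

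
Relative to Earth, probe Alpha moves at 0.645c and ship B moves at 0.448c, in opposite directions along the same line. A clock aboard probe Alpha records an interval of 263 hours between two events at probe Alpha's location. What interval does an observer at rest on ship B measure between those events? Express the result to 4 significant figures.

496.2 hours

Transform probe Alpha's velocity into ship B's frame: (0.645 + 0.448)/(1 + 0.645·0.448) = 1.093/1.28896, so the relative speed is 0.84797c.
γ for this relative speed: γ = 1/√(1 − 0.719053) = 1.8866.
The clock on probe Alpha records proper time, so ship B measures Δt = γΔτ = 1.8866 × 263 = 496.2 hours.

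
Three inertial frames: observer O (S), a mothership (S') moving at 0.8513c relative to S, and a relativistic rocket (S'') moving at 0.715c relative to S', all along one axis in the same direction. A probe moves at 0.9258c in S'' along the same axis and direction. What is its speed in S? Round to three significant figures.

Apply u = (u'+v)/(1+u'v) twice. Probe in the mothership frame: (0.9258+0.715)/(1+0.9258·0.715) = 1.6408/1.661947 = 0.98728c.
That velocity, transformed to the rest frame of observer O: (0.98728+0.8513)/(1+0.98728·0.8513) = 1.83858/1.840471464 = 0.99897c.

0.999c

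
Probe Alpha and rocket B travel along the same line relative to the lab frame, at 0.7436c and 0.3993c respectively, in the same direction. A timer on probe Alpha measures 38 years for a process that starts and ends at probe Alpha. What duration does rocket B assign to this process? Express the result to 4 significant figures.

Speed of probe Alpha in rocket B's frame: u = (v_A − v_B)/(1 − v_A v_B/c²) = (0.7436 − 0.3993)/(1 − 0.7436×0.3993) = 0.3443/0.70308052 = 0.4897; |u| = 0.4897c.
At |u| = 0.4897c, γ = (1 − 0.239806)^(−1/2) = 1.1469.
The clock on probe Alpha records proper time, so rocket B measures Δt = γΔτ = 1.1469 × 38 = 43.58 years.

43.58 years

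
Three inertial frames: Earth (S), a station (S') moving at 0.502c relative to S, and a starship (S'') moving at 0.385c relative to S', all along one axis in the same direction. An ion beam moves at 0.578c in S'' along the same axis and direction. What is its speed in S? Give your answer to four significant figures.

0.9242c

Apply u = (u'+v)/(1+u'v) twice. Ion beam in the station frame: (0.578+0.385)/(1+0.578·0.385) = 0.963/1.22253 = 0.78771c.
That velocity, transformed to the rest frame of Earth: (0.78771+0.502)/(1+0.78771·0.502) = 1.28971/1.39543042 = 0.92424c.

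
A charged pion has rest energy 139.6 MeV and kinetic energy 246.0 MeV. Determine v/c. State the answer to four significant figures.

K = (γ−1)mc², so γ = 1 + 246.0/139.6 = 2.7622.
Then v/c = √(1 − γ⁻²) = √(1 − 0.131066) = √0.868934 = 0.9322.

0.9322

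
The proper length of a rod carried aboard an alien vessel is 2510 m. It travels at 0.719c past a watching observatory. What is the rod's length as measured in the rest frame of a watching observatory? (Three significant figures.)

1740 m

Lorentz factor: γ = (1 − 0.516961)^(−1/2) = 1.4388.
Along the direction of motion the measured length is L₀/γ = 2510/1.4388 = 1740 m.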